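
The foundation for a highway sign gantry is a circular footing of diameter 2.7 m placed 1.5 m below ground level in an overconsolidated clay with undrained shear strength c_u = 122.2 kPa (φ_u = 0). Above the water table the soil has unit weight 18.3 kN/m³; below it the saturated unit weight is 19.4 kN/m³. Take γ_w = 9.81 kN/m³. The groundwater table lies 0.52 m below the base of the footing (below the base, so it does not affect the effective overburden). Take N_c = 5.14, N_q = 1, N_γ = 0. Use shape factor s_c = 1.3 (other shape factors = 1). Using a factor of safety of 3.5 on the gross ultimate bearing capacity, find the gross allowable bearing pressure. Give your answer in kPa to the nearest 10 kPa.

q = γ·D_f = 18.3 × 1.5 = 27.45 kPa.
c·N_c·s_c = 122.2 × 5.14 × 1.3 = 816.54 kPa
q·N_q = 27.45 × 1 = 27.45 kPa
q_ult = 816.54 + 27.45 = 843.99 kPa.
q_all = 843.99 / 3.5 = 241.14 kPa.

q_all ≈ 240 kPa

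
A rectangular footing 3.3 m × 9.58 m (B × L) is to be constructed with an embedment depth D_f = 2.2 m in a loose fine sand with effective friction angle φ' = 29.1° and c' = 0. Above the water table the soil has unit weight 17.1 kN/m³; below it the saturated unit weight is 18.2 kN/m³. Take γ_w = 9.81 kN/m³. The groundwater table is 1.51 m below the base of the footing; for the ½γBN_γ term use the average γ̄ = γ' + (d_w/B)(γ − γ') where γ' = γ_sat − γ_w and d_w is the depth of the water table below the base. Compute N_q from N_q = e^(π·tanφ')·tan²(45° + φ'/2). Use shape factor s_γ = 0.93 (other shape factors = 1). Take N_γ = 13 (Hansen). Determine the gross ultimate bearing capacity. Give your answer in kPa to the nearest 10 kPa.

tan29.1° = 0.5566, so N_q = e^(π×0.5566)·tan²(59.55°) = 5.746 × 2.894 = 16.63.
q = γ·D_f = 17.1 × 2.2 = 37.62 kPa.
γ' = 8.39 kN/m³; averaging over the depth B below the base, γ̄ = γ' + (d_w/B)(γ − γ') = 12.375 kN/m³.
q·N_q = 37.62 × 16.628 = 625.54 kPa
0.5·γ·B·N_γ·s_γ = 0.5 × 12.375 × 3.3 × 13 × 0.93 = 246.87 kPa
q_ult = 625.54 + 246.87 = 872.42 kPa.

q_ult ≈ 870 kPa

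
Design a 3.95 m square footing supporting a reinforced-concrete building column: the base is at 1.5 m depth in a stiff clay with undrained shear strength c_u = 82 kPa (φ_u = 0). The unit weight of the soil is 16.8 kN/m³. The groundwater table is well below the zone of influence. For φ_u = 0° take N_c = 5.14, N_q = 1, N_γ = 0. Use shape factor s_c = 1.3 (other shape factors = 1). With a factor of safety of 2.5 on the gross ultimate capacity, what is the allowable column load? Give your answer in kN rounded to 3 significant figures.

Overburden at base level: q = 16.8 × 1.5 = 25.2 kPa.
Cohesion term c·N_c·s_c = 82 × 5.14 × 1.3 = 547.92 kPa; surcharge term q·N_q = 25.2 × 1 = 25.2 kPa.
q_ult = 547.92 + 25.2 = 573.12 kPa.
Gross allowable pressure q_all = 573.12 / 2.5 = 229.25 kPa.
Footing area = 15.6025 m², so allowable column load = 229.25 × 15.6025 = 3576.9 kN.

P_all ≈ 3580 kN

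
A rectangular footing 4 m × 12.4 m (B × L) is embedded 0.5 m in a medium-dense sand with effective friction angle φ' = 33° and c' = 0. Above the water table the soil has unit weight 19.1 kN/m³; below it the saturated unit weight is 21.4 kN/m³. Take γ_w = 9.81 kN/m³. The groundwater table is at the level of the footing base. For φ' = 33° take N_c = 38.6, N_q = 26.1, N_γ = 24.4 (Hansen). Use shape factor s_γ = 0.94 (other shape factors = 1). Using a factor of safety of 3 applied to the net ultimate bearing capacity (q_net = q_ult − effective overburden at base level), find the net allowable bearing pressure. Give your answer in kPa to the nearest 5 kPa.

q = γ·D_f = 19.1 × 0.5 = 9.55 kPa.
For the ½γBN_γ term take γ' = 21.4 − 9.81 = 11.59 kN/m³ (soil below base is submerged).
q·N_q = 9.55 × 26.1 = 249.26 kPa
0.5·γ·B·N_γ·s_γ = 0.5 × 11.59 × 4 × 24.4 × 0.94 = 531.66 kPa
q_ult = 249.26 + 531.66 = 780.91 kPa.
Net ultimate: q_net = 780.91 − 9.55 = 771.36 kPa.
q_all(net) = 771.36 / 3 = 257.12 kPa.

q_all(net) ≈ 255 kPa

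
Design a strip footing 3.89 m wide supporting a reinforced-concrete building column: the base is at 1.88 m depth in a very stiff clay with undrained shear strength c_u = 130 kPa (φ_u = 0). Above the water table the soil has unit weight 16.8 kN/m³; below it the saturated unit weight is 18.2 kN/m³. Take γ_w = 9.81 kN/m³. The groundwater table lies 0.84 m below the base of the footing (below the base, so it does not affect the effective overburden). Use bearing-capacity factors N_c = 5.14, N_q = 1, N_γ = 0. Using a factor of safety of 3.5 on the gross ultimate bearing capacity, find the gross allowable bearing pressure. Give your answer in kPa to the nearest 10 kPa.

Effective surcharge at the founding depth q = γ·D_f = 16.8 × 1.88 = 31.584 kPa.
q_ult = c·N_c + q·N_q
     = 130 × 5.14 + 31.584 × 1
     = 668.2 + 31.584 = 699.78 kPa.
q_all = 699.78 / 3.5 = 199.94 kPa.

q_all ≈ 200 kPa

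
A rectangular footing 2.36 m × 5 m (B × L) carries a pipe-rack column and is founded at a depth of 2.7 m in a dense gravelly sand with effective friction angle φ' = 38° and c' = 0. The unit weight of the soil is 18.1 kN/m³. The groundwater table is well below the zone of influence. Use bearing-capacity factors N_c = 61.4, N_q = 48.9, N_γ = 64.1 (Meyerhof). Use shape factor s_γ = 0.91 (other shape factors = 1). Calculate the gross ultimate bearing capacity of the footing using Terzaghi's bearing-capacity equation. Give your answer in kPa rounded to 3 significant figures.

Overburden at base level: q = 18.1 × 2.7 = 48.87 kPa.
Surcharge term q·N_q = 48.87 × 48.9 = 2389.7 kPa; self-weight term 0.5·γ·B·N_γ·s_γ = 0.5 × 18.1 × 2.36 × 64.1 × 0.91 = 1245.8 kPa.
q_ult = 2389.7 + 1245.8 = 3635.6 kPa.

q_ult ≈ 3640 kPa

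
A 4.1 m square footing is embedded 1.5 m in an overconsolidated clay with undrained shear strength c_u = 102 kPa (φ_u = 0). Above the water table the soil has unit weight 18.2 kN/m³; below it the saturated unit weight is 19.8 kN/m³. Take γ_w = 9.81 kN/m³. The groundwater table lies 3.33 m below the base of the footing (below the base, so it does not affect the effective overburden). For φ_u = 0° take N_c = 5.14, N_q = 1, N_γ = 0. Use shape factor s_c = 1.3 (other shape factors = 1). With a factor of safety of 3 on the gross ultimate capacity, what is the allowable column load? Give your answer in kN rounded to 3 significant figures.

Overburden at base level: q = 18.2 × 1.5 = 27.3 kPa.
Cohesion term c·N_c·s_c = 102 × 5.14 × 1.3 = 681.56 kPa; surcharge term q·N_q = 27.3 × 1 = 27.3 kPa.
q_ult = 681.56 + 27.3 = 708.86 kPa.
Gross allowable pressure q_all = 708.86 / 3 = 236.29 kPa.
Footing area = 16.81 m², so allowable column load = 236.29 × 16.81 = 3972 kN.

P_all ≈ 3970 kN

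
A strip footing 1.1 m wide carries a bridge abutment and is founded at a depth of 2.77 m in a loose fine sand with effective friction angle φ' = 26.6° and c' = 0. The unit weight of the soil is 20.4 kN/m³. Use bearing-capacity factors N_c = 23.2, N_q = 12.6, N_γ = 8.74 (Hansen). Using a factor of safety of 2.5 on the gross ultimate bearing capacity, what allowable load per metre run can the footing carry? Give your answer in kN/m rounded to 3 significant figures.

Overburden at base level: q = 20.4 × 2.77 = 56.508 kPa.
Surcharge term q·N_q = 56.508 × 12.6 = 712 kPa; self-weight term 0.5·γ·B·N_γ = 0.5 × 20.4 × 1.1 × 8.74 = 98.063 kPa.
q_ult = 712 + 98.063 = 810.06 kPa.
Gross allowable pressure q_all = 810.06 / 2.5 = 324.03 kPa.
Allowable wall load = q_all × B = 324.03 × 1.1 = 356.43 kN per metre run.

≈ 356 kN/m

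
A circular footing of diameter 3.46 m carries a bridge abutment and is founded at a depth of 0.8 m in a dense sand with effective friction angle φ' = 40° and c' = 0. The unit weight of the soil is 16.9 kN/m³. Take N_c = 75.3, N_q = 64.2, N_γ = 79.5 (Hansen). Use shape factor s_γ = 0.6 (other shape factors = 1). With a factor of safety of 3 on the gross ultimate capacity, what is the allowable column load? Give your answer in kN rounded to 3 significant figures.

P_all ≈ 7090 kN

q = γ·D_f = 16.9 × 0.8 = 13.52 kPa.
q·N_q = 13.52 × 64.2 = 867.98 kPa
0.5·γ·B·N_γ·s_γ = 0.5 × 16.9 × 3.46 × 79.5 × 0.6 = 1394.6 kPa
q_ult = 867.98 + 1394.6 = 2262.6 kPa.
Gross allowable pressure q_all = 2262.6 / 3 = 754.2 kPa.
Footing area = 9.4025 m², so allowable column load = 754.2 × 9.4025 = 7091.3 kN.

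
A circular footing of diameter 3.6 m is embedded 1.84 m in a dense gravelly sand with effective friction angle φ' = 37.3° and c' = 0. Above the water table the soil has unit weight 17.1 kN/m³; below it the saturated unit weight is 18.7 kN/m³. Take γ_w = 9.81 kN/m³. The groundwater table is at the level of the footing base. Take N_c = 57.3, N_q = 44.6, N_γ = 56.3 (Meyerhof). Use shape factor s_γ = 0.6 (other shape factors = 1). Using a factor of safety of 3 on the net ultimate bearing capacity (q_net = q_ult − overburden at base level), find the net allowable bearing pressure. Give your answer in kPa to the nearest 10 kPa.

Overburden at base level: q = 17.1 × 1.84 = 31.464 kPa.
Below the base the soil is submerged, so the ½γBN_γ term uses γ' = 18.7 − 9.81 = 8.89 kN/m³.
Surcharge term q·N_q = 31.464 × 44.6 = 1403.3 kPa; self-weight term 0.5·γ·B·N_γ·s_γ = 0.5 × 8.89 × 3.6 × 56.3 × 0.6 = 540.55 kPa.
q_ult = 1403.3 + 540.55 = 1943.8 kPa.
q_net = 1943.8 − 31.464 = 1912.4 kPa.
q_all(net) = 1912.4 / 3 = 637.46 kPa.

q_all(net) ≈ 640 kPa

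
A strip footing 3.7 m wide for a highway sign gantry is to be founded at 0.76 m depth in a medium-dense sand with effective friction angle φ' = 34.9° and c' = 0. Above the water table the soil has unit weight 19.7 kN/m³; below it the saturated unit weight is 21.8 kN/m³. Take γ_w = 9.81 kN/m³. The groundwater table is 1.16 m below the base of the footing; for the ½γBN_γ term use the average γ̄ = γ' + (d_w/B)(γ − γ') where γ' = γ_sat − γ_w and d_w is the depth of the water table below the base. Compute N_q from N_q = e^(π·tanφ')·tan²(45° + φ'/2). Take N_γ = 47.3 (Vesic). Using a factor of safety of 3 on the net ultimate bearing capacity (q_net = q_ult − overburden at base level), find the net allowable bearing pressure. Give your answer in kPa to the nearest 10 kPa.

N_q = e^(π·tan34.9°)·tan²(62.45°) = 32.89.
Overburden at base level: q = 19.7 × 0.76 = 14.972 kPa.
The water table is 1.16 m below the base (< B = 3.7 m), so the ½γBN_γ term uses γ̄ = γ' + (d_w/B)(γ − γ') = 11.99 + (1.16/3.7)(19.7 − 11.99) = 14.407 kN/m³.
Surcharge term q·N_q = 14.972 × 32.885 = 492.36 kPa; self-weight term 0.5·γ·B·N_γ = 0.5 × 14.407 × 3.7 × 47.3 = 1260.7 kPa.
q_ult = 492.36 + 1260.7 = 1753.1 kPa.
q_net = 1753.1 − 14.972 = 1738.1 kPa.
q_all(net) = 1738.1 / 3 = 579.36 kPa.

q_all(net) ≈ 580 kPa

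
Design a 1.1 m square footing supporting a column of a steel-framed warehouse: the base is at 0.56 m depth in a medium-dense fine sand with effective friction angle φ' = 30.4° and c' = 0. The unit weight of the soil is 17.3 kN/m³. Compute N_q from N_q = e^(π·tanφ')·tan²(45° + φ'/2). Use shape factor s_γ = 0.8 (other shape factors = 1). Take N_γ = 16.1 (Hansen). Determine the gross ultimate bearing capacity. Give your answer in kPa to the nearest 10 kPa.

tan30.4° = 0.5867, so N_q = e^(π×0.5867)·tan²(60.2°) = 6.316 × 3.049 = 19.26.
q = γ·D_f = 17.3 × 0.56 = 9.688 kPa.
q·N_q = 9.688 × 19.258 = 186.57 kPa
0.5·γ·B·N_γ·s_γ = 0.5 × 17.3 × 1.1 × 16.1 × 0.8 = 122.55 kPa
q_ult = 186.57 + 122.55 = 309.13 kPa.

q_ult ≈ 310 kPa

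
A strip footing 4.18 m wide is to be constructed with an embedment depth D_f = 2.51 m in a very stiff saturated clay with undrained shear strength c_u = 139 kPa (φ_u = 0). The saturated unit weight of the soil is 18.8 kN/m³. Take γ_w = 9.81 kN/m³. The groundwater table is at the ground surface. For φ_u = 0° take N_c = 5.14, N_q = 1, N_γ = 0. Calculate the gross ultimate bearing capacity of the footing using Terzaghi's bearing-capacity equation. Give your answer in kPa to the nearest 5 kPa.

q_ult ≈ 735 kPa

With the water table at the surface the whole profile is submerged: γ' = 18.8 − 9.81 = 8.99 kN/m³, so q = γ'·D_f = 22.565 kPa.
q_ult = c·N_c + q·N_q
     = 139 × 5.14 + 22.565 × 1
     = 714.46 + 22.565 = 737.02 kPa.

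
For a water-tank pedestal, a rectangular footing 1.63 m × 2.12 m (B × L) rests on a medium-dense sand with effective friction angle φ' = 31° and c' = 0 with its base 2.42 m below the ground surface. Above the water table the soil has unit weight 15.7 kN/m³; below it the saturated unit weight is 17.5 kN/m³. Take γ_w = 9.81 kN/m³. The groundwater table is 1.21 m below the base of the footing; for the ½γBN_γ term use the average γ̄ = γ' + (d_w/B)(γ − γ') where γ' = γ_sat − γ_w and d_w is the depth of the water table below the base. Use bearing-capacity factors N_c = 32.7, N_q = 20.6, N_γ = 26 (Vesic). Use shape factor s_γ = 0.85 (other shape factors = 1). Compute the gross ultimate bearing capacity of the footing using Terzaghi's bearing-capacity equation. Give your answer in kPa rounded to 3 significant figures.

q = γ·D_f = 15.7 × 2.42 = 37.994 kPa.
γ' = 7.69 kN/m³; averaging over the depth B below the base, γ̄ = γ' + (d_w/B)(γ − γ') = 13.636 kN/m³.
q·N_q = 37.994 × 20.6 = 782.68 kPa
0.5·γ·B·N_γ·s_γ = 0.5 × 13.636 × 1.63 × 26 × 0.85 = 245.61 kPa
q_ult = 782.68 + 245.61 = 1028.3 kPa.

q_ult ≈ 1030 kPa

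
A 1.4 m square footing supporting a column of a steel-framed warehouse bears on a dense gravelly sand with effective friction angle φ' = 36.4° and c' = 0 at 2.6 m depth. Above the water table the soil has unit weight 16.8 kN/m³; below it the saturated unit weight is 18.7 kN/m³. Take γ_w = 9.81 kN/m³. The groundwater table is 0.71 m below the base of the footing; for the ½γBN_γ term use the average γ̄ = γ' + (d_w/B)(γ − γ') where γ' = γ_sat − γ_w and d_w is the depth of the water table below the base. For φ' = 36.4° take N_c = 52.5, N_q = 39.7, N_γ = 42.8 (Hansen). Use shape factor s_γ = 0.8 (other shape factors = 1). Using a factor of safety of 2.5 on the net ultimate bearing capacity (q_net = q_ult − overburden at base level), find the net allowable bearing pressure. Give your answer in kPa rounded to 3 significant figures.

q_all(net) ≈ 800 kPa

Effective surcharge at the founding depth q = γ·D_f = 16.8 × 2.6 = 43.68 kPa.
With d_w = 0.71 m < B, γ̄ = 8.89 + (0.71/1.4) × (16.8 − 8.89) = 12.901 kN/m³.
q_ult = q·N_q + 0.5·γ·B·N_γ·s_γ
     = 43.68 × 39.7 + 0.5 × 12.901 × 1.4 × 42.8 × 0.8
     = 1734.1 + 309.22 = 2043.3 kPa.
q_net = 2043.3 − 43.68 = 1999.6 kPa.
q_all(net) = 1999.6 / 2.5 = 799.86 kPa.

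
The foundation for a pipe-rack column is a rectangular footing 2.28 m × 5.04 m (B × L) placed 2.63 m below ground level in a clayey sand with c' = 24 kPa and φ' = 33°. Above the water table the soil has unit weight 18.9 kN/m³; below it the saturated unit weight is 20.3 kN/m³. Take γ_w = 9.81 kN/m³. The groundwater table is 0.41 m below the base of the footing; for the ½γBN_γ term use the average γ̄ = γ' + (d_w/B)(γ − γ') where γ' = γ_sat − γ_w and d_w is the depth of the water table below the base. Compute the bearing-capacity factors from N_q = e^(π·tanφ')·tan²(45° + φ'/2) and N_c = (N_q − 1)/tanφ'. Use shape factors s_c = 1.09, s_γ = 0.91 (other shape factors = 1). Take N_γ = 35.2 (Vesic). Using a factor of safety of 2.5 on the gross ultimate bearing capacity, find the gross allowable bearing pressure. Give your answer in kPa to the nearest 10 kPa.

q_all ≈ 1100 kPa

N_q = e^(π·tan33°)·tan²(61.5°) = 26.09; N_c = (N_q − 1)/tanφ' = 38.64.
Effective surcharge at the founding depth q = γ·D_f = 18.9 × 2.63 = 49.707 kPa.
With d_w = 0.41 m < B, γ̄ = 10.49 + (0.41/2.28) × (18.9 − 10.49) = 12.002 kN/m³.
q_ult = c·N_c·s_c + q·N_q + 0.5·γ·B·N_γ·s_γ
     = 24 × 38.638 × 1.09 + 49.707 × 26.092 + 0.5 × 12.002 × 2.28 × 35.2 × 0.91
     = 1010.8 + 1297 + 438.28 = 2746 kPa.
q_all = 2746 / 2.5 = 1098.4 kPa.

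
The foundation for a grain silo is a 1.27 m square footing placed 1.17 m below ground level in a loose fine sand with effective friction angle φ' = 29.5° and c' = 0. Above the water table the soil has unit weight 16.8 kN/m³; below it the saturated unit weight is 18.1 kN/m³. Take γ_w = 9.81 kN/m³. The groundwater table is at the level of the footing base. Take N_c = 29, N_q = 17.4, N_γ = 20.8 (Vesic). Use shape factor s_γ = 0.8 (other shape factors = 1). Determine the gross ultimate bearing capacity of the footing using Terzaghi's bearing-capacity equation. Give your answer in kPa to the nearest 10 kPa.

Effective surcharge at the founding depth q = γ·D_f = 16.8 × 1.17 = 19.656 kPa.
The water table coincides with the base, so in the self-weight term γ → γ' = 8.29 kN/m³.
q_ult = q·N_q + 0.5·γ·B·N_γ·s_γ
     = 19.656 × 17.4 + 0.5 × 8.29 × 1.27 × 20.8 × 0.8
     = 342.01 + 87.595 = 429.61 kPa.

q_ult ≈ 430 kPa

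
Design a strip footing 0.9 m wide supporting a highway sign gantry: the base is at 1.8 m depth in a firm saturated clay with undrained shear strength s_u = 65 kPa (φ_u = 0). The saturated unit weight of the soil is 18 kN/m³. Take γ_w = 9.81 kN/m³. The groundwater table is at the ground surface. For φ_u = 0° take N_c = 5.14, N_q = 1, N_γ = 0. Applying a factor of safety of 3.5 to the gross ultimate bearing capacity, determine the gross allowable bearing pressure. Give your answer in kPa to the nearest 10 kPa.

q_all ≈ 100 kPa

γ' = 18 − 9.81 = 8.19 kN/m³ (submerged throughout). q = 8.19 × 1.8 = 14.742 kPa.
c·N_c = 65 × 5.14 = 334.1 kPa
q·N_q = 14.742 × 1 = 14.742 kPa
q_ult = 334.1 + 14.742 = 348.84 kPa.
q_all = q_ult / FS = 348.84 / 3.5 = 99.669 kPa.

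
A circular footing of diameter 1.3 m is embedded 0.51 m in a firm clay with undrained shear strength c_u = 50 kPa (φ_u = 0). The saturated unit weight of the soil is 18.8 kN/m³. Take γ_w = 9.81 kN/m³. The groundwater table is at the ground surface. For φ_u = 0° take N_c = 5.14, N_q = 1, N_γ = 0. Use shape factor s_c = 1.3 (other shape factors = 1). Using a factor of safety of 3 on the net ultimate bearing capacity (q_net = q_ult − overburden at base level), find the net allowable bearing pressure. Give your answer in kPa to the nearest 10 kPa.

Water table at ground surface, so effective unit weight γ' = 18.8 − 9.81 = 8.99 kN/m³ is used throughout; overburden q = 8.99 × 0.51 = 4.5849 kPa.
Cohesion term c·N_c·s_c = 50 × 5.14 × 1.3 = 334.1 kPa; surcharge term q·N_q = 4.5849 × 1 = 4.5849 kPa.
q_ult = 334.1 + 4.5849 = 338.68 kPa.
q_net = 338.68 − 4.5849 = 334.1 kPa.
q_all(net) = 334.1 / 3 = 111.37 kPa.

q_all(net) ≈ 110 kPa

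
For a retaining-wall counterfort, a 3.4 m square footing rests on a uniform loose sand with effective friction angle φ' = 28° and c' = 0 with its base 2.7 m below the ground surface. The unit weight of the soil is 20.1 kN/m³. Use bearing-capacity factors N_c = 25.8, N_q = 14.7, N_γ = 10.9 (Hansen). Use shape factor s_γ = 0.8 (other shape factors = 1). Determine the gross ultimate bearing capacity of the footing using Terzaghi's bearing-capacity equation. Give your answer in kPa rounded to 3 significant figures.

Effective surcharge at the founding depth q = γ·D_f = 20.1 × 2.7 = 54.27 kPa.
q_ult = q·N_q + 0.5·γ·B·N_γ·s_γ
     = 54.27 × 14.7 + 0.5 × 20.1 × 3.4 × 10.9 × 0.8
     = 797.77 + 297.96 = 1095.7 kPa.

q_ult ≈ 1100 kPa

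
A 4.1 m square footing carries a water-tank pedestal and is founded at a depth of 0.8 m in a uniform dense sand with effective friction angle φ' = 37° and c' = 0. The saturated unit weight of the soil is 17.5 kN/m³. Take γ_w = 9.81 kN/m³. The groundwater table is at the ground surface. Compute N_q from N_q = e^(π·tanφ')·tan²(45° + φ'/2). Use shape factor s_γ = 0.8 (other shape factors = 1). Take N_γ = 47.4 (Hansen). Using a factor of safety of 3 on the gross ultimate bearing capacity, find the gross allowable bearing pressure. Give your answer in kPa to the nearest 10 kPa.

q_all ≈ 290 kPa

N_q = e^(π·tan37°)·tan²(63.5°) = 42.92.
With the water table at the surface the whole profile is submerged: γ' = 17.5 − 9.81 = 7.69 kN/m³, so q = γ'·D_f = 6.152 kPa; the same γ' applies in the ½γBN_γ term.
q_ult = q·N_q + 0.5·γ·B·N_γ·s_γ
     = 6.152 × 42.92 + 0.5 × 7.69 × 4.1 × 47.4 × 0.8
     = 264.04 + 597.79 = 861.83 kPa.
q_all = 861.83 / 3 = 287.28 kPa.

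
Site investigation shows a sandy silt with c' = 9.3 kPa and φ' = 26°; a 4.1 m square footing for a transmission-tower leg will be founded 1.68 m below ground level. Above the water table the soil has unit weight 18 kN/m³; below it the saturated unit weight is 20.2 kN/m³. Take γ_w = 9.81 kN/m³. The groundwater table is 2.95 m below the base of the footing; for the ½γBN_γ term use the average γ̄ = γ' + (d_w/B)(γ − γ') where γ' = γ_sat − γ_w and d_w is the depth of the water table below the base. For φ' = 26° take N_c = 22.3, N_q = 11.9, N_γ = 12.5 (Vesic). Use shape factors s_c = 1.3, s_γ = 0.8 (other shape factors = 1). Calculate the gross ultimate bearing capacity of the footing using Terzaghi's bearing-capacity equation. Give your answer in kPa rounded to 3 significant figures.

q_ult ≈ 955 kPa

Overburden at base level: q = 18 × 1.68 = 30.24 kPa.
The water table is 2.95 m below the base (< B = 4.1 m), so the ½γBN_γ term uses γ̄ = γ' + (d_w/B)(γ − γ') = 10.39 + (2.95/4.1)(18 − 10.39) = 15.865 kN/m³.
Cohesion term c·N_c·s_c = 9.3 × 22.3 × 1.3 = 269.61 kPa; surcharge term q·N_q = 30.24 × 11.9 = 359.86 kPa; self-weight term 0.5·γ·B·N_γ·s_γ = 0.5 × 15.865 × 4.1 × 12.5 × 0.8 = 325.24 kPa.
q_ult = 269.61 + 359.86 + 325.24 = 954.71 kPa.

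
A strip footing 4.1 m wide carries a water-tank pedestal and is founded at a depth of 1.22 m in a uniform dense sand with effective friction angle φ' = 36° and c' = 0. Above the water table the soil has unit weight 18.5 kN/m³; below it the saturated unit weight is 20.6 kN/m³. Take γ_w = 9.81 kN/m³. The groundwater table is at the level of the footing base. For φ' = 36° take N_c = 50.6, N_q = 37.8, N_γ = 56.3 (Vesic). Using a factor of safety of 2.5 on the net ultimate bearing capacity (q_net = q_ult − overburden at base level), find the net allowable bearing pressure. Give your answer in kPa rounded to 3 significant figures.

q = γ·D_f = 18.5 × 1.22 = 22.57 kPa.
For the ½γBN_γ term take γ' = 20.6 − 9.81 = 10.79 kN/m³ (soil below base is submerged).
q·N_q = 22.57 × 37.8 = 853.15 kPa
0.5·γ·B·N_γ = 0.5 × 10.79 × 4.1 × 56.3 = 1245.3 kPa
q_ult = 853.15 + 1245.3 = 2098.5 kPa.
q_net = 2098.5 − 22.57 = 2075.9 kPa.
q_all(net) = 2075.9 / 2.5 = 830.36 kPa.

q_all(net) ≈ 830 kPa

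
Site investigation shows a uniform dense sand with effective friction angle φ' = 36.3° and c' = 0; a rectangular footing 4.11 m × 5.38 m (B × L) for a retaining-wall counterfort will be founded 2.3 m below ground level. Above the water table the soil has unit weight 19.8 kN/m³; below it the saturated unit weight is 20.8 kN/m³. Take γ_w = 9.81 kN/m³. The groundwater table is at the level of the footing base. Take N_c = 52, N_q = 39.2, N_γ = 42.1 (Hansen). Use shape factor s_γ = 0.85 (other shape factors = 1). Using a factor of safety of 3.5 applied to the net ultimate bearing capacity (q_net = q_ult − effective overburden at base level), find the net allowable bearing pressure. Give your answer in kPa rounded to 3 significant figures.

q_all(net) ≈ 728 kPa

Effective surcharge at the founding depth q = γ·D_f = 19.8 × 2.3 = 45.54 kPa.
The water table coincides with the base, so in the self-weight term γ → γ' = 10.99 kN/m³.
q_ult = q·N_q + 0.5·γ·B·N_γ·s_γ
     = 45.54 × 39.2 + 0.5 × 10.99 × 4.11 × 42.1 × 0.85
     = 1785.2 + 808.18 = 2593.4 kPa.
Net ultimate: q_net = 2593.4 − 45.54 = 2547.8 kPa.
q_all(net) = 2547.8 / 3.5 = 727.95 kPa.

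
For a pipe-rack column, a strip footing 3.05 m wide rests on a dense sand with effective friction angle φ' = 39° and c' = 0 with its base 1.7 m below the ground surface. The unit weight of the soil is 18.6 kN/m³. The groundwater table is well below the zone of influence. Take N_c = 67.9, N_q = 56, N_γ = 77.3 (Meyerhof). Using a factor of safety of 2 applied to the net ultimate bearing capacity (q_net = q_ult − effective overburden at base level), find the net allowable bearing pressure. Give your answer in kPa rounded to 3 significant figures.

Effective surcharge at the founding depth q = γ·D_f = 18.6 × 1.7 = 31.62 kPa.
q_ult = q·N_q + 0.5·γ·B·N_γ
     = 31.62 × 56 + 0.5 × 18.6 × 3.05 × 77.3
     = 1770.7 + 2192.6 = 3963.3 kPa.
Net ultimate: q_net = 3963.3 − 31.62 = 3931.7 kPa.
q_all(net) = 3931.7 / 2 = 1965.9 kPa.

q_all(net) ≈ 1970 kPa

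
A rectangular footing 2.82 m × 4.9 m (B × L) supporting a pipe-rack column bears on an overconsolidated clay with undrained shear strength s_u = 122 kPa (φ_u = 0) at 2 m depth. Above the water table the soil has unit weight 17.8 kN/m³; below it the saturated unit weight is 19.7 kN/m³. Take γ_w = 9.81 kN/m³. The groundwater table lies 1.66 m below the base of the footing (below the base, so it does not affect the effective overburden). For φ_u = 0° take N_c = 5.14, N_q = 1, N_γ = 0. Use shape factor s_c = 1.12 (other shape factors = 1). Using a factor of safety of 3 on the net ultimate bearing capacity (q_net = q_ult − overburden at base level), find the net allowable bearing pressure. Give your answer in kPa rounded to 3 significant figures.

Overburden at base level: q = 17.8 × 2 = 35.6 kPa.
Cohesion term c·N_c·s_c = 122 × 5.14 × 1.12 = 702.33 kPa; surcharge term q·N_q = 35.6 × 1 = 35.6 kPa.
q_ult = 702.33 + 35.6 = 737.93 kPa.
q_net = 737.93 − 35.6 = 702.33 kPa.
q_all(net) = 702.33 / 3 = 234.11 kPa.

q_all(net) ≈ 234 kPa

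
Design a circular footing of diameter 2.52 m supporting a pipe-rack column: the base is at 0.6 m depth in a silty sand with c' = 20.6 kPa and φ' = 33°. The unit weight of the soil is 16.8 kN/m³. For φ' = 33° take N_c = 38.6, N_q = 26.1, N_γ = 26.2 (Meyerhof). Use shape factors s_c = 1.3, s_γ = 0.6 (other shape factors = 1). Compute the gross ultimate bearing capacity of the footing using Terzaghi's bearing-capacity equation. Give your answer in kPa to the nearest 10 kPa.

q_ult ≈ 1630 kPa

q = γ·D_f = 16.8 × 0.6 = 10.08 kPa.
c·N_c·s_c = 20.6 × 38.6 × 1.3 = 1033.7 kPa
q·N_q = 10.08 × 26.1 = 263.09 kPa
0.5·γ·B·N_γ·s_γ = 0.5 × 16.8 × 2.52 × 26.2 × 0.6 = 332.76 kPa
q_ult = 1033.7 + 263.09 + 332.76 = 1629.6 kPa.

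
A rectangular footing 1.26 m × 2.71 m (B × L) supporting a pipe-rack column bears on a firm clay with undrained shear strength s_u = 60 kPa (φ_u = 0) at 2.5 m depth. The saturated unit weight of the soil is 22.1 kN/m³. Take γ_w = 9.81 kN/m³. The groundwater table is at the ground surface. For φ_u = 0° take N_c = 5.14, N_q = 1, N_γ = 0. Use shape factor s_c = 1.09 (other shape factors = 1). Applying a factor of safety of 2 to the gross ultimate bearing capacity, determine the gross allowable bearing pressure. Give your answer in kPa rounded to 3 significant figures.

q_all ≈ 183 kPa

Water table at ground surface, so effective unit weight γ' = 22.1 − 9.81 = 12.29 kN/m³ is used throughout; overburden q = 12.29 × 2.5 = 30.725 kPa.
Cohesion term c·N_c·s_c = 60 × 5.14 × 1.09 = 336.16 kPa; surcharge term q·N_q = 30.725 × 1 = 30.725 kPa.
q_ult = 336.16 + 30.725 = 366.88 kPa.
q_all = q_ult / FS = 366.88 / 2 = 183.44 kPa.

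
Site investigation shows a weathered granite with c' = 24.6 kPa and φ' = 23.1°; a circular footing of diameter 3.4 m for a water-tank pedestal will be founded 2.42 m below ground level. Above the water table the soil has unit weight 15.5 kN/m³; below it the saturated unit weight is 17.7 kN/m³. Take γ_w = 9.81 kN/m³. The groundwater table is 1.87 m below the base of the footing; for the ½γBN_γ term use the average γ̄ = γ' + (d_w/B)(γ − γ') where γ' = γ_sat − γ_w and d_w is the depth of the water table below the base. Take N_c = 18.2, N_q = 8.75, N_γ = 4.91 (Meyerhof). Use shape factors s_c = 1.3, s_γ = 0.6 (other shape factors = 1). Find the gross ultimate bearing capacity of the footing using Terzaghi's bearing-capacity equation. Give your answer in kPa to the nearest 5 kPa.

Overburden at base level: q = 15.5 × 2.42 = 37.51 kPa.
The water table is 1.87 m below the base (< B = 3.4 m), so the ½γBN_γ term uses γ̄ = γ' + (d_w/B)(γ − γ') = 7.89 + (1.87/3.4)(15.5 − 7.89) = 12.075 kN/m³.
Cohesion term c·N_c·s_c = 24.6 × 18.2 × 1.3 = 582.04 kPa; surcharge term q·N_q = 37.51 × 8.75 = 328.21 kPa; self-weight term 0.5·γ·B·N_γ·s_γ = 0.5 × 12.075 × 3.4 × 4.91 × 0.6 = 60.477 kPa.
q_ult = 582.04 + 328.21 + 60.477 = 970.73 kPa.

q_ult ≈ 970 kPa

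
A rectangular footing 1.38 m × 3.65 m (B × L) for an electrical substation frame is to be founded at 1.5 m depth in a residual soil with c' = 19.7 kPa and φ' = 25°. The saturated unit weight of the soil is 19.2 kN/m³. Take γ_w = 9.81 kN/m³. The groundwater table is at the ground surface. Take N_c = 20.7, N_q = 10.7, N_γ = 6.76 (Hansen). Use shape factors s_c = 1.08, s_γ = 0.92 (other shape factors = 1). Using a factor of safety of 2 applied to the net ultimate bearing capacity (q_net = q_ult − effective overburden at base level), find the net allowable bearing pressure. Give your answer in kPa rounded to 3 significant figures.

q_all(net) ≈ 309 kPa

With the water table at the surface the whole profile is submerged: γ' = 19.2 − 9.81 = 9.39 kN/m³, so q = γ'·D_f = 14.085 kPa; the same γ' applies in the ½γBN_γ term.
q_ult = c·N_c·s_c + q·N_q + 0.5·γ·B·N_γ·s_γ
     = 19.7 × 20.7 × 1.08 + 14.085 × 10.7 + 0.5 × 9.39 × 1.38 × 6.76 × 0.92
     = 440.41 + 150.71 + 40.295 = 631.42 kPa.
Net ultimate: q_net = 631.42 − 14.085 = 617.33 kPa.
q_all(net) = 617.33 / 2 = 308.67 kPa.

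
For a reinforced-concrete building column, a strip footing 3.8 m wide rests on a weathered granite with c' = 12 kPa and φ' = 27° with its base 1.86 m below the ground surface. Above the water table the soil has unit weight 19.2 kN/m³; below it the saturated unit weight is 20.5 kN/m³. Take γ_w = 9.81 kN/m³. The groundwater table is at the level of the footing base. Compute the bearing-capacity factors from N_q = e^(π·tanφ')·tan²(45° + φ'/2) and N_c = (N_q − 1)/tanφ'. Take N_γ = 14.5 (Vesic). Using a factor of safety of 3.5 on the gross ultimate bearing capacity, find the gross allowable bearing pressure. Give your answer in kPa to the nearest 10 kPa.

N_q = e^(π·tan27°)·tan²(58.5°) = 13.2; N_c = (N_q − 1)/tanφ' = 23.94.
Effective surcharge at the founding depth q = γ·D_f = 19.2 × 1.86 = 35.712 kPa.
The water table coincides with the base, so in the self-weight term γ → γ' = 10.69 kN/m³.
q_ult = c·N_c + q·N_q + 0.5·γ·B·N_γ
     = 12 × 23.942 + 35.712 × 13.199 + 0.5 × 10.69 × 3.8 × 14.5
     = 287.31 + 471.37 + 294.51 = 1053.2 kPa.
q_all = 1053.2 / 3.5 = 300.91 kPa.

q_all ≈ 300 kPa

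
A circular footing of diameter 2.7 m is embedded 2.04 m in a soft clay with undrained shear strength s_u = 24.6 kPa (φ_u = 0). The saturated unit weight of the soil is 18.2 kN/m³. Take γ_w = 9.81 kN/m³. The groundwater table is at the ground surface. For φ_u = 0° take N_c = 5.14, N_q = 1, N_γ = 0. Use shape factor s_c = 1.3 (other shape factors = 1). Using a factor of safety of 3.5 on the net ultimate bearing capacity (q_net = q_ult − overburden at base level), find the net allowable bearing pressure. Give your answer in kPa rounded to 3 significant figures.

q_all(net) ≈ 47 kPa

With the water table at the surface the whole profile is submerged: γ' = 18.2 − 9.81 = 8.39 kN/m³, so q = γ'·D_f = 17.116 kPa.
q_ult = c·N_c·s_c + q·N_q
     = 24.6 × 5.14 × 1.3 + 17.116 × 1
     = 164.38 + 17.116 = 181.49 kPa.
q_net = 181.49 − 17.116 = 164.38 kPa.
q_all(net) = 164.38 / 3.5 = 46.965 kPa.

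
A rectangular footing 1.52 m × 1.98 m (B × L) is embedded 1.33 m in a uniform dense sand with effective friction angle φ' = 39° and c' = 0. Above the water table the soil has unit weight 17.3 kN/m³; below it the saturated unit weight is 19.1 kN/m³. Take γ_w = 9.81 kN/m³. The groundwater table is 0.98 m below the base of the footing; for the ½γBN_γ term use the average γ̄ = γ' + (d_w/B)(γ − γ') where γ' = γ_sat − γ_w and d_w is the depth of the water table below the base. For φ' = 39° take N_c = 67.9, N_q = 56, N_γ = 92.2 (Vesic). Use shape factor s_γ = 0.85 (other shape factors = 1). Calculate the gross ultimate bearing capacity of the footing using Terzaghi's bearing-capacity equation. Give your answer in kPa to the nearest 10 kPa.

q_ult ≈ 2150 kPa

Effective surcharge at the founding depth q = γ·D_f = 17.3 × 1.33 = 23.009 kPa.
With d_w = 0.98 m < B, γ̄ = 9.29 + (0.98/1.52) × (17.3 − 9.29) = 14.454 kN/m³.
q_ult = q·N_q + 0.5·γ·B·N_γ·s_γ
     = 23.009 × 56 + 0.5 × 14.454 × 1.52 × 92.2 × 0.85
     = 1288.5 + 860.92 = 2149.4 kPa.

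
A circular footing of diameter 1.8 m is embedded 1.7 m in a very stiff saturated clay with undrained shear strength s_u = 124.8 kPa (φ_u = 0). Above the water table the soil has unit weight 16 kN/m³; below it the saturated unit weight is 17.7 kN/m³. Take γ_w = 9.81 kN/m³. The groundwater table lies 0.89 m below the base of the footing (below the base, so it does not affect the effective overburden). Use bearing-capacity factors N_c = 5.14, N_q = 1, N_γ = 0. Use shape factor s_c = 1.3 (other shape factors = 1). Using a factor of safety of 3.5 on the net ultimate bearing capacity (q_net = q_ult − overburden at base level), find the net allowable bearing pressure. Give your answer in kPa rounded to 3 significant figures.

q = γ·D_f = 16 × 1.7 = 27.2 kPa.
c·N_c·s_c = 124.8 × 5.14 × 1.3 = 833.91 kPa
q·N_q = 27.2 × 1 = 27.2 kPa
q_ult = 833.91 + 27.2 = 861.11 kPa.
q_net = 861.11 − 27.2 = 833.91 kPa.
q_all(net) = 833.91 / 3.5 = 238.26 kPa.

q_all(net) ≈ 238 kPa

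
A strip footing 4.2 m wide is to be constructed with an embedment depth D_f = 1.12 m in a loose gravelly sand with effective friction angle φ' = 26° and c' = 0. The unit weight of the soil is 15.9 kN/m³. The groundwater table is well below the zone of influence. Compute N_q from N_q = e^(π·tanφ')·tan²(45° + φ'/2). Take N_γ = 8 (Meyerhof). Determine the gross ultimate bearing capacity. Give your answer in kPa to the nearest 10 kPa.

q_ult ≈ 480 kPa

tan26° = 0.4877, so N_q = e^(π×0.4877)·tan²(58°) = 4.629 × 2.561 = 11.85.
Effective surcharge at the founding depth q = γ·D_f = 15.9 × 1.12 = 17.808 kPa.
q_ult = q·N_q + 0.5·γ·B·N_γ
     = 17.808 × 11.854 + 0.5 × 15.9 × 4.2 × 8
     = 211.1 + 267.12 = 478.22 kPa.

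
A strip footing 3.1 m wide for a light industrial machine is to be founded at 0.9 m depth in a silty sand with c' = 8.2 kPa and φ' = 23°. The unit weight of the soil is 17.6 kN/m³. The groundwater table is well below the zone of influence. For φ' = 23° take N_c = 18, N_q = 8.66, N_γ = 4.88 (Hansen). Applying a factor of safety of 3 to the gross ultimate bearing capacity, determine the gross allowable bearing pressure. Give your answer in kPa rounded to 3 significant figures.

q_all ≈ 139 kPa

Overburden at base level: q = 17.6 × 0.9 = 15.84 kPa.
Cohesion term c·N_c = 8.2 × 18 = 147.6 kPa; surcharge term q·N_q = 15.84 × 8.66 = 137.17 kPa; self-weight term 0.5·γ·B·N_γ = 0.5 × 17.6 × 3.1 × 4.88 = 133.13 kPa.
q_ult = 147.6 + 137.17 + 133.13 = 417.9 kPa.
q_all = q_ult / FS = 417.9 / 3 = 139.3 kPa.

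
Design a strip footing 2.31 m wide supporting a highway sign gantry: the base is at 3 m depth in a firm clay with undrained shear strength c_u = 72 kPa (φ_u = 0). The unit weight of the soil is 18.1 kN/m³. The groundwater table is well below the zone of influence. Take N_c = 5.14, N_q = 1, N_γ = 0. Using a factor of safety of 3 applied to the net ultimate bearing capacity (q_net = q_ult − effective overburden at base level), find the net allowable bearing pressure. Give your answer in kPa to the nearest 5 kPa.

q_all(net) ≈ 125 kPa

q = γ·D_f = 18.1 × 3 = 54.3 kPa.
c·N_c = 72 × 5.14 = 370.08 kPa
q·N_q = 54.3 × 1 = 54.3 kPa
q_ult = 370.08 + 54.3 = 424.38 kPa.
Net ultimate: q_net = 424.38 − 54.3 = 370.08 kPa.
q_all(net) = 370.08 / 3 = 123.36 kPa.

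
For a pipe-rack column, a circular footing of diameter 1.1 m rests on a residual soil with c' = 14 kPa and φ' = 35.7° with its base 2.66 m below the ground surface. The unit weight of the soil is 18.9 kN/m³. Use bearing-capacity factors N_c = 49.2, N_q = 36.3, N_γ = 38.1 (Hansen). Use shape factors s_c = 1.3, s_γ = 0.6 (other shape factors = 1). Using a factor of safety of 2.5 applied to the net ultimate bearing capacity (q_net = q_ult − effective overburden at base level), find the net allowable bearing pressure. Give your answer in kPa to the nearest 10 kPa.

q_all(net) ≈ 1160 kPa

Overburden at base level: q = 18.9 × 2.66 = 50.274 kPa.
Cohesion term c·N_c·s_c = 14 × 49.2 × 1.3 = 895.44 kPa; surcharge term q·N_q = 50.274 × 36.3 = 1824.9 kPa; self-weight term 0.5·γ·B·N_γ·s_γ = 0.5 × 18.9 × 1.1 × 38.1 × 0.6 = 237.63 kPa.
q_ult = 895.44 + 1824.9 + 237.63 = 2958 kPa.
Net ultimate: q_net = 2958 − 50.274 = 2907.7 kPa.
q_all(net) = 2907.7 / 2.5 = 1163.1 kPa.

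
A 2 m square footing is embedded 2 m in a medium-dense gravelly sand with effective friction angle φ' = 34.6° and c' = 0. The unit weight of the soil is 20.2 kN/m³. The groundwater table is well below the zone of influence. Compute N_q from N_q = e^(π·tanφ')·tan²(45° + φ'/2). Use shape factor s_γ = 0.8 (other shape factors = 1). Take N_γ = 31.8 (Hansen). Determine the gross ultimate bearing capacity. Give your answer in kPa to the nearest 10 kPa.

q_ult ≈ 1790 kPa

tan34.6° = 0.6899, so N_q = e^(π×0.6899)·tan²(62.3°) = 8.734 × 3.628 = 31.69.
q = γ·D_f = 20.2 × 2 = 40.4 kPa.
q·N_q = 40.4 × 31.687 = 1280.2 kPa
0.5·γ·B·N_γ·s_γ = 0.5 × 20.2 × 2 × 31.8 × 0.8 = 513.89 kPa
q_ult = 1280.2 + 513.89 = 1794 kPa.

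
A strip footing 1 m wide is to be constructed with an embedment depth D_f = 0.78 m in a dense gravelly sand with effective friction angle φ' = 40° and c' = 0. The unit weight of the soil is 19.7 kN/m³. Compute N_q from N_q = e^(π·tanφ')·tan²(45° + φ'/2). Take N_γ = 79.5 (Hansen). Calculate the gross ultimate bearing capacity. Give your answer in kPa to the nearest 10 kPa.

tan40° = 0.8391, so N_q = e^(π×0.8391)·tan²(65°) = 13.959 × 4.599 = 64.2.
q = γ·D_f = 19.7 × 0.78 = 15.366 kPa.
q·N_q = 15.366 × 64.195 = 986.42 kPa
0.5·γ·B·N_γ = 0.5 × 19.7 × 1 × 79.5 = 783.07 kPa
q_ult = 986.42 + 783.07 = 1769.5 kPa.

q_ult ≈ 1770 kPa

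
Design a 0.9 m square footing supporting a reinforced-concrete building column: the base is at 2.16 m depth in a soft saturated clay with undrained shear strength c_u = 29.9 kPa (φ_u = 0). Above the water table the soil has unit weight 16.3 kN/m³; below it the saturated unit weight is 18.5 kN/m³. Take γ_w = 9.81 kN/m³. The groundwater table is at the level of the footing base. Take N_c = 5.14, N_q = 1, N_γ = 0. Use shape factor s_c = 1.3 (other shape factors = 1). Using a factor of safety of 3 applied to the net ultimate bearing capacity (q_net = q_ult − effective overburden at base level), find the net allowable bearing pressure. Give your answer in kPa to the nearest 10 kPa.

Overburden at base level: q = 16.3 × 2.16 = 35.208 kPa.
Cohesion term c·N_c·s_c = 29.9 × 5.14 × 1.3 = 199.79 kPa; surcharge term q·N_q = 35.208 × 1 = 35.208 kPa.
q_ult = 199.79 + 35.208 = 235 kPa.
Net ultimate: q_net = 235 − 35.208 = 199.79 kPa.
q_all(net) = 199.79 / 3 = 66.597 kPa.

q_all(net) ≈ 70 kPa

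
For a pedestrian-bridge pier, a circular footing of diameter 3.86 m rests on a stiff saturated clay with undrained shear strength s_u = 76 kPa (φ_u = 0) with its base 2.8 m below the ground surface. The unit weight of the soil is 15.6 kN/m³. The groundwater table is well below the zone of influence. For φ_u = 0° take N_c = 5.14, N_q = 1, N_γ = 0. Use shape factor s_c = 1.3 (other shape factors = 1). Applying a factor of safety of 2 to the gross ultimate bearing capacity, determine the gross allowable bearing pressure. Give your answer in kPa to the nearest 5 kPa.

q_all ≈ 275 kPa

Effective surcharge at the founding depth q = γ·D_f = 15.6 × 2.8 = 43.68 kPa.
q_ult = c·N_c·s_c + q·N_q
     = 76 × 5.14 × 1.3 + 43.68 × 1
     = 507.83 + 43.68 = 551.51 kPa.
q_all = q_ult / FS = 551.51 / 2 = 275.76 kPa.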